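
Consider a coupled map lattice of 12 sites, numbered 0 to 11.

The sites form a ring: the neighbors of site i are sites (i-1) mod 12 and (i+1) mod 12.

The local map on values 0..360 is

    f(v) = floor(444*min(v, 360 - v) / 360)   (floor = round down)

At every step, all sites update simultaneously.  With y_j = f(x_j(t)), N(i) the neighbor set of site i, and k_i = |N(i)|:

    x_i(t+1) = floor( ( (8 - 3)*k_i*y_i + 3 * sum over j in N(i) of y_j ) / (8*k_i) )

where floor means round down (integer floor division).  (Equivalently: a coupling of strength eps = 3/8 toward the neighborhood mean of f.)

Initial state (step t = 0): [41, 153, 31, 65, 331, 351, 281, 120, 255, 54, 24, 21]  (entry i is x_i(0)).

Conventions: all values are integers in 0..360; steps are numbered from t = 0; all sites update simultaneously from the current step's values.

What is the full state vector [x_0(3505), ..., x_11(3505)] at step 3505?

Answer: [198, 196, 197, 201, 203, 200, 196, 195, 198, 201, 201, 200]
Key observation: The state at step 12, [199, 201, 200, 196, 194, 197, 201, 202, 199, 196, 196, 197], reappears at step 14: the system is in a cycle of period 2 from step 12 on.  Therefore the state at step 3505 equals the state at step 12 + ((3505 - 12) mod 2) = 13, which is [198, 196, 197, 201, 203, 200, 196, 195, 198, 201, 201, 200].

Derivation:
t=0: [41, 153, 31, 65, 331, 351, 281, 120, 255, 54, 24, 21]
t=1: [71, 134, 74, 63, 38, 31, 90, 134, 120, 70, 35, 30]
t=2: [92, 136, 102, 73, 50, 53, 107, 151, 139, 89, 49, 47]
t=3: [112, 149, 126, 91, 67, 76, 128, 172, 162, 111, 68, 68]
t=4: [136, 169, 152, 114, 89, 102, 155, 199, 189, 137, 92, 93]
t=5: [164, 196, 182, 143, 117, 134, 179, 198, 199, 165, 123, 123]
t=6: [192, 205, 207, 178, 153, 171, 205, 202, 199, 192, 160, 160]
t=7: [202, 193, 194, 207, 197, 202, 195, 194, 198, 203, 198, 198]
t=8: [197, 202, 201, 193, 197, 197, 201, 202, 198, 195, 197, 198]
t=9: [199, 195, 197, 202, 201, 200, 196, 195, 198, 201, 201, 199]
t=10: [198, 201, 200, 195, 195, 197, 201, 202, 199, 196, 196, 197]
t=11: [198, 196, 197, 201, 202, 200, 196, 195, 198, 201, 201, 200]
t=12: [199, 201, 200, 196, 194, 197, 201, 202, 199, 196, 196, 197]
t=13: [198, 196, 197, 201, 203, 200, 196, 195, 198, 201, 201, 200]
t=14: [199, 201, 200, 196, 194, 197, 201, 202, 199, 196, 196, 197]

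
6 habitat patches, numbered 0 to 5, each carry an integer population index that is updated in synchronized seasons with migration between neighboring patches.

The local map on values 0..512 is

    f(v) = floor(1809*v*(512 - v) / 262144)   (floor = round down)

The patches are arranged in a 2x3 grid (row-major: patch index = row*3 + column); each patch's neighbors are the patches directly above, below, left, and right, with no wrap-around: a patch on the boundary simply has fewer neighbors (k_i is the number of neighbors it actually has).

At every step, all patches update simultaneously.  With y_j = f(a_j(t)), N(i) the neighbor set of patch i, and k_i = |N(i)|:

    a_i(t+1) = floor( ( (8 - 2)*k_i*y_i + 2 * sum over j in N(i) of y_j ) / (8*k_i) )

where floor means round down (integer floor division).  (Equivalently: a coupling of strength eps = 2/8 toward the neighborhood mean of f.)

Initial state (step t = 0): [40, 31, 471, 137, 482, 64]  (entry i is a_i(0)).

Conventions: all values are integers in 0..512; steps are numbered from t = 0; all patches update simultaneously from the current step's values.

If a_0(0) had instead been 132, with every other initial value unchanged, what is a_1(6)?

Answer: a_1(6) = 354
Key observation: This trace re-runs the system from the modified initial state.

Derivation:
t=0: [132, 31, 471, 137, 482, 64]
t=1: [316, 124, 137, 321, 128, 176]
t=2: [414, 342, 358, 413, 351, 392]
t=3: [294, 388, 375, 295, 375, 339]
t=4: [428, 344, 357, 430, 363, 391]
t=5: [266, 382, 376, 259, 360, 338]
t=6: [437, 354, 357, 442, 382, 394]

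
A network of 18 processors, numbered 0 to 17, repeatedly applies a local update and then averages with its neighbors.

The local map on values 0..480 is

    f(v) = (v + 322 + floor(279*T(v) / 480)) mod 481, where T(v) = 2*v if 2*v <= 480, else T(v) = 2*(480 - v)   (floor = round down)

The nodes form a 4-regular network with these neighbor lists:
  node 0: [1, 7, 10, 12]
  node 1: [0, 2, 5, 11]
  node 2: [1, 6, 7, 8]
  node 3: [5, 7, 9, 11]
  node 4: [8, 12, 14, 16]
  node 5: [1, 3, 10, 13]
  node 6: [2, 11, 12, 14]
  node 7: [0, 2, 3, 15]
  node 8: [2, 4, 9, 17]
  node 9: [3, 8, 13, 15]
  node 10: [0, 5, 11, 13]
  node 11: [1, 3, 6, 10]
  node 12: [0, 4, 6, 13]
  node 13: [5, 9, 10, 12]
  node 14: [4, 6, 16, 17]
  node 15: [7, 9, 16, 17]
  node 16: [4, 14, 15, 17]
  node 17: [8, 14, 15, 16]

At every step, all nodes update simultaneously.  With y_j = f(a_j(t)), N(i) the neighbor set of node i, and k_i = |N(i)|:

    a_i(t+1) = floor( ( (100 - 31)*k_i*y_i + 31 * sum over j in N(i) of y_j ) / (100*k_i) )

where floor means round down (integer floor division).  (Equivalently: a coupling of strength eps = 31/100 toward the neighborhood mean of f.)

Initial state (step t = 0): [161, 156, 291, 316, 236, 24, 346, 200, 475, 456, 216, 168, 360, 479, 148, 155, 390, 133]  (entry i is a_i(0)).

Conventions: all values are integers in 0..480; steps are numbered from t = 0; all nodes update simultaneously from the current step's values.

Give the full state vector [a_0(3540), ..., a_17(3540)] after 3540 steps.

Answer: [343, 343, 343, 343, 343, 343, 343, 343, 343, 343, 343, 343, 343, 343, 343, 343, 343, 343]
Key observation: The state at step 5, [343, 343, 343, 343, 343, 343, 343, 343, 343, 343, 343, 343, 343, 343, 343, 343, 343, 343], reappears at step 6: the system is in a cycle of period 1 from step 5 on.  Therefore the state at step 3540 equals the state at step 5 + ((3540 - 5) mod 1) = 5, which is [343, 343, 343, 343, 343, 343, 343, 343, 343, 343, 343, 343, 343, 343, 343, 343, 343, 343].

Derivation:
t=0: [161, 156, 291, 316, 236, 24, 346, 200, 475, 456, 216, 168, 360, 479, 148, 155, 390, 133]
t=1: [215, 209, 328, 330, 331, 346, 317, 270, 310, 313, 296, 231, 327, 325, 200, 203, 294, 165]
t=2: [314, 304, 342, 345, 340, 339, 340, 343, 335, 342, 344, 337, 342, 346, 284, 289, 326, 232]
t=3: [346, 347, 343, 342, 344, 343, 343, 343, 343, 343, 343, 344, 343, 342, 349, 349, 346, 344]
t=4: [342, 342, 342, 343, 342, 342, 342, 342, 343, 342, 342, 342, 342, 343, 342, 342, 342, 342]
t=5: [343, 343, 343, 343, 343, 343, 343, 343, 343, 343, 343, 343, 343, 343, 343, 343, 343, 343]
t=6: [343, 343, 343, 343, 343, 343, 343, 343, 343, 343, 343, 343, 343, 343, 343, 343, 343, 343]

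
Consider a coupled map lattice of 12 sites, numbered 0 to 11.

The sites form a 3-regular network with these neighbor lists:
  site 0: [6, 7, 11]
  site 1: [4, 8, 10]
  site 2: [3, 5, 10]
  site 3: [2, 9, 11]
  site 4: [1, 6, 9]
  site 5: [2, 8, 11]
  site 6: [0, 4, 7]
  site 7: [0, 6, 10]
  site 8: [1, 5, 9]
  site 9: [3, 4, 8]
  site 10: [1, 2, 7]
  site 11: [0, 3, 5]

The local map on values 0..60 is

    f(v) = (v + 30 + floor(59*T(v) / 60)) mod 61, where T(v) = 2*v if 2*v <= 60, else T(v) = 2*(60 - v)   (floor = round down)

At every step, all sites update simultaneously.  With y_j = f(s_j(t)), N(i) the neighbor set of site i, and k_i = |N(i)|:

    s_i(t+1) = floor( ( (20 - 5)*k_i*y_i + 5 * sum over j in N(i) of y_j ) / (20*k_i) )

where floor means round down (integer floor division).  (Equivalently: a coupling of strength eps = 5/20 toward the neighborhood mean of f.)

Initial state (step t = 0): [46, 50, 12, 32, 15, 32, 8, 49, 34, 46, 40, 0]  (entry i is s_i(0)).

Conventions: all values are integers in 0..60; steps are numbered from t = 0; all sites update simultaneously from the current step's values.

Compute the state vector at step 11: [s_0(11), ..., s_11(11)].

Simulating step by step:
t=0: [46, 50, 12, 32, 15, 32, 8, 49, 34, 46, 40, 0]
t=1: [41, 38, 16, 48, 20, 49, 47, 41, 51, 41, 42, 35]
t=2: [47, 46, 22, 39, 32, 38, 40, 46, 39, 44, 43, 50]
t=3: [41, 44, 37, 46, 53, 47, 47, 42, 48, 45, 43, 40]
t=4: [46, 43, 48, 43, 36, 42, 41, 45, 40, 42, 45, 46]
t=5: [42, 45, 41, 44, 50, 45, 46, 43, 47, 46, 42, 42]
t=6: [45, 42, 46, 44, 39, 43, 42, 44, 41, 41, 45, 45]
t=7: [43, 46, 42, 44, 48, 44, 45, 44, 46, 46, 43, 43]
t=8: [44, 42, 45, 44, 40, 44, 43, 44, 42, 42, 44, 44]
t=9: [44, 46, 43, 44, 47, 44, 45, 44, 45, 46, 44, 44]
t=10: [43, 42, 44, 43, 41, 44, 43, 43, 42, 42, 43, 44]
t=11: [44, 46, 44, 44, 46, 44, 45, 45, 45, 46, 45, 44]

Answer: [44, 46, 44, 44, 46, 44, 45, 45, 45, 46, 45, 44]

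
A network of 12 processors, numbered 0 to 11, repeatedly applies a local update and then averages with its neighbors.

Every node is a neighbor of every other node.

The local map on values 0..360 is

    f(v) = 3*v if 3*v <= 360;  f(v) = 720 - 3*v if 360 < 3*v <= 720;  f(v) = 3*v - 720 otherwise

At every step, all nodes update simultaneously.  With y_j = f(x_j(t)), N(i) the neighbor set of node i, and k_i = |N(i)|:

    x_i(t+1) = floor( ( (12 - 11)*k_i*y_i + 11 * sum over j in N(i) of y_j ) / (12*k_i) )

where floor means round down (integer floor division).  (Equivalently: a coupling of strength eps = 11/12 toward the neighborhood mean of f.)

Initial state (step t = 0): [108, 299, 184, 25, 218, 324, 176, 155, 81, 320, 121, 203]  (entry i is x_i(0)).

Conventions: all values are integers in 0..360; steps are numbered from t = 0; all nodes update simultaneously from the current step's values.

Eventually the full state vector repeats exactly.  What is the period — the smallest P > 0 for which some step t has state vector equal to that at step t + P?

Simulating step by step:
t=0: [108, 299, 184, 25, 218, 324, 176, 155, 81, 320, 121, 203]
t=1: [205, 205, 205, 205, 205, 205, 205, 205, 205, 205, 205, 205]
t=2: [105, 105, 105, 105, 105, 105, 105, 105, 105, 105, 105, 105]
t=3: [315, 315, 315, 315, 315, 315, 315, 315, 315, 315, 315, 315]
t=4: [225, 225, 225, 225, 225, 225, 225, 225, 225, 225, 225, 225]
t=5: [45, 45, 45, 45, 45, 45, 45, 45, 45, 45, 45, 45]
t=6: [135, 135, 135, 135, 135, 135, 135, 135, 135, 135, 135, 135]
t=7: [315, 315, 315, 315, 315, 315, 315, 315, 315, 315, 315, 315]

Answer: 4
Key observation: The state at step 3, [315, 315, 315, 315, 315, 315, 315, 315, 315, 315, 315, 315], reappears at step 7 — and no state repeats earlier — so the cycle the system enters has period 4.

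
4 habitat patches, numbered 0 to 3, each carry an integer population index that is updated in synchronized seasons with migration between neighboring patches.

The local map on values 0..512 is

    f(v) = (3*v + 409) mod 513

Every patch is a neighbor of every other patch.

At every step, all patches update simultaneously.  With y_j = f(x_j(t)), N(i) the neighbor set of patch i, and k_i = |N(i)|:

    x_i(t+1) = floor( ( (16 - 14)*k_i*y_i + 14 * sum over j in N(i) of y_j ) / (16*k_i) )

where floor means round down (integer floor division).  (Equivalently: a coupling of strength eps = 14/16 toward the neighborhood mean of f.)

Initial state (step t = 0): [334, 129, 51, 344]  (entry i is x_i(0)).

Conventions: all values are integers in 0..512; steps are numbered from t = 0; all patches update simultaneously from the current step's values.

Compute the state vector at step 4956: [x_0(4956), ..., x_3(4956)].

Simulating step by step:
t=0: [334, 129, 51, 344]
t=1: [266, 283, 322, 261]
t=2: [240, 232, 212, 243]
t=3: [74, 78, 88, 72]
t=4: [132, 130, 125, 133]
t=5: [285, 286, 288, 284]
t=6: [240, 240, 239, 241]
t=7: [103, 103, 103, 102]
t=8: [204, 204, 204, 204]
t=9: [508, 508, 508, 508]
t=10: [394, 394, 394, 394]
t=11: [52, 52, 52, 52]
t=12: [52, 52, 52, 52]

Answer: [52, 52, 52, 52]
Key observation: The state at step 11, [52, 52, 52, 52], reappears at step 12: the system is in a cycle of period 1 from step 11 on.  Therefore the state at step 4956 equals the state at step 11 + ((4956 - 11) mod 1) = 11, which is [52, 52, 52, 52].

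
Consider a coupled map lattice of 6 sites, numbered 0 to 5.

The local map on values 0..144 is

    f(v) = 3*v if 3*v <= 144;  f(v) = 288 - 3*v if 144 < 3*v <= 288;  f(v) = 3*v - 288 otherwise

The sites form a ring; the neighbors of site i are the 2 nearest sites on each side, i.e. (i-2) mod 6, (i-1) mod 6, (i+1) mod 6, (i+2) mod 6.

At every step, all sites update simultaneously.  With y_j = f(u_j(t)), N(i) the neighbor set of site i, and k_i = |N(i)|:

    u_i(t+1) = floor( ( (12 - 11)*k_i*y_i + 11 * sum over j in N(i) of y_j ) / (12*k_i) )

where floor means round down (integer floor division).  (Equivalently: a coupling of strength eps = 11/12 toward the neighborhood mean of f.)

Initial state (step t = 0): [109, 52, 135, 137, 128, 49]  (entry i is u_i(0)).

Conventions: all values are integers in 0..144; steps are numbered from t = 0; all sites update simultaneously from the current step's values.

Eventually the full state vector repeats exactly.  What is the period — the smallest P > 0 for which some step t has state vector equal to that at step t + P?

Simulating step by step:
t=0: [109, 52, 135, 137, 128, 49]
t=1: [114, 107, 99, 121, 104, 101]
t=2: [23, 37, 43, 24, 37, 43]
t=3: [115, 100, 93, 116, 100, 93]
t=4: [14, 31, 33, 14, 31, 33]
t=5: [91, 72, 70, 91, 72, 70]
t=6: [70, 48, 46, 70, 48, 46]
t=7: [135, 111, 113, 135, 111, 113]
t=8: [53, 80, 78, 53, 80, 78]
t=9: [57, 87, 85, 57, 87, 85]
t=10: [37, 71, 68, 37, 71, 68]
t=11: [82, 95, 92, 82, 95, 92]
t=12: [10, 25, 21, 10, 25, 21]
t=13: [65, 48, 53, 65, 48, 53]
t=14: [132, 113, 119, 132, 113, 119]
t=15: [64, 85, 78, 64, 85, 78]
t=16: [47, 71, 63, 47, 71, 63]
t=17: [91, 116, 107, 91, 116, 107]
t=18: [43, 27, 37, 43, 27, 37]
t=19: [98, 116, 105, 98, 116, 105]
t=20: [40, 20, 32, 40, 20, 32]
t=21: [81, 104, 90, 81, 104, 90]
t=22: [23, 30, 33, 23, 30, 33]
t=23: [92, 84, 81, 92, 84, 81]
t=24: [38, 29, 25, 38, 29, 25]
t=25: [83, 93, 98, 83, 93, 98]
t=26: [10, 21, 22, 10, 21, 22]
t=27: [61, 49, 48, 61, 49, 48]
t=28: [139, 125, 124, 139, 125, 124]
t=29: [89, 104, 106, 89, 104, 106]
t=30: [26, 25, 23, 26, 25, 23]
t=31: [72, 73, 75, 72, 73, 75]
t=32: [66, 67, 69, 66, 67, 69]
t=33: [84, 85, 87, 84, 85, 87]
t=34: [30, 31, 33, 30, 31, 33]
t=35: [95, 94, 92, 95, 94, 92]
t=36: [8, 7, 5, 8, 7, 5]
t=37: [18, 19, 21, 18, 19, 21]
t=38: [59, 58, 56, 59, 58, 56]
t=39: [116, 115, 113, 116, 115, 113]
t=40: [54, 55, 57, 54, 55, 57]
t=41: [120, 121, 123, 120, 121, 123]
t=42: [77, 76, 74, 77, 76, 74]
t=43: [62, 61, 59, 62, 61, 59]
t=44: [107, 106, 104, 107, 106, 104]
t=45: [27, 28, 30, 27, 28, 30]
t=46: [86, 85, 83, 86, 85, 83]
t=47: [35, 34, 32, 35, 34, 32]
t=48: [99, 100, 102, 99, 100, 102]
t=49: [14, 13, 11, 14, 13, 11]
t=50: [36, 37, 39, 36, 37, 39]
t=51: [113, 112, 110, 113, 112, 110]
t=52: [45, 46, 48, 45, 46, 48]
t=53: [140, 139, 137, 140, 139, 137]
t=54: [126, 127, 129, 126, 127, 129]
t=55: [95, 94, 92, 95, 94, 92]

Answer: 20
Key observation: The state at step 35, [95, 94, 92, 95, 94, 92], reappears at step 55 — and no state repeats earlier — so the cycle the system enters has period 20.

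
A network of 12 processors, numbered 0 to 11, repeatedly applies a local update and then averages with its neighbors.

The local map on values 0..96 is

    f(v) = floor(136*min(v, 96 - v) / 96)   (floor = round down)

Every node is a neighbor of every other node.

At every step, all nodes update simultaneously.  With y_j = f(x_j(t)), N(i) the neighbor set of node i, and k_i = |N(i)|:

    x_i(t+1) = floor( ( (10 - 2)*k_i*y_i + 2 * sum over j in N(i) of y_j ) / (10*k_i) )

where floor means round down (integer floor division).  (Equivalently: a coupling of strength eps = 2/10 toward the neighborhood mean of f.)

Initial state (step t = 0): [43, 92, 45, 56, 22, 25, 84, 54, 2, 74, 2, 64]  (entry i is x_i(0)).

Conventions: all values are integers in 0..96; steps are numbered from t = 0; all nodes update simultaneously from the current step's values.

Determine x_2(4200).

Simulating step by step:
t=0: [43, 92, 45, 56, 22, 25, 84, 54, 2, 74, 2, 64]
t=1: [54, 11, 56, 51, 31, 34, 20, 53, 8, 31, 8, 42]
t=2: [55, 20, 52, 58, 42, 46, 30, 55, 17, 42, 17, 55]
t=3: [56, 32, 59, 52, 56, 61, 43, 56, 29, 56, 29, 56]
t=4: [55, 46, 52, 59, 55, 49, 58, 55, 43, 55, 43, 55]
t=5: [58, 63, 61, 53, 58, 64, 54, 58, 59, 58, 59, 58]
t=6: [52, 47, 49, 58, 52, 46, 57, 52, 52, 52, 52, 52]
t=7: [61, 65, 65, 54, 61, 64, 56, 61, 61, 61, 61, 61]
t=8: [49, 44, 44, 56, 49, 45, 54, 49, 49, 49, 49, 49]
t=9: [65, 62, 62, 57, 65, 63, 60, 65, 65, 65, 65, 65]
t=10: [43, 47, 47, 52, 43, 45, 49, 43, 43, 43, 43, 43]
t=11: [60, 65, 65, 61, 60, 62, 65, 60, 60, 60, 60, 60]
t=12: [50, 44, 44, 48, 50, 48, 44, 50, 50, 50, 50, 50]
t=13: [64, 62, 62, 67, 64, 67, 62, 64, 64, 64, 64, 64]
t=14: [45, 47, 47, 41, 45, 41, 47, 45, 45, 45, 45, 45]
t=15: [62, 65, 65, 59, 62, 59, 65, 62, 62, 62, 62, 62]
t=16: [47, 43, 43, 51, 47, 51, 43, 47, 47, 47, 47, 47]
t=17: [65, 60, 60, 63, 65, 63, 60, 65, 65, 65, 65, 65]
t=18: [43, 49, 49, 45, 43, 45, 49, 43, 43, 43, 43, 43]
t=19: [60, 65, 65, 62, 60, 62, 65, 60, 60, 60, 60, 60]
t=20: [50, 44, 44, 48, 50, 48, 44, 50, 50, 50, 50, 50]

Answer: x_2(4200) = 43
Key observation: The state at step 12, [50, 44, 44, 48, 50, 48, 44, 50, 50, 50, 50, 50], reappears at step 20: the system is in a cycle of period 8 from step 12 on.  Therefore the state at step 4200 equals the state at step 12 + ((4200 - 12) mod 8) = 16, which is [47, 43, 43, 51, 47, 51, 43, 47, 47, 47, 47, 47].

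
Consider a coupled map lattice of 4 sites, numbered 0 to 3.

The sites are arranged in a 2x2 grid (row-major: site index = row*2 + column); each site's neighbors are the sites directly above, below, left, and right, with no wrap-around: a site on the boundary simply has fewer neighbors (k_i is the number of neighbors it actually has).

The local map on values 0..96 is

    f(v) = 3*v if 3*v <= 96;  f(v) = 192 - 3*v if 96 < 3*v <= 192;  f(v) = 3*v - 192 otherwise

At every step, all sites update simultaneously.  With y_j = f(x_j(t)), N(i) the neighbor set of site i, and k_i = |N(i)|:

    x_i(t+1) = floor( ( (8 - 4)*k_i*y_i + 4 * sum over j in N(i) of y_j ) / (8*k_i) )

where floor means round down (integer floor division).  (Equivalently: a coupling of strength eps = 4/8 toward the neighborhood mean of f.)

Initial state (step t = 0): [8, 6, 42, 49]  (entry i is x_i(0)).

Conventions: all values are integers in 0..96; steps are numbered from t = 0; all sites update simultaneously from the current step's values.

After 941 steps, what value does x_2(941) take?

Simulating step by step:
t=0: [8, 6, 42, 49]
t=1: [33, 26, 50, 43]
t=2: [76, 78, 60, 61]
t=3: [31, 32, 17, 18]
t=4: [83, 84, 62, 63]
t=5: [45, 45, 18, 18]
t=6: [56, 56, 54, 54]
t=7: [25, 25, 28, 28]
t=8: [77, 77, 81, 81]
t=9: [42, 42, 48, 48]
t=10: [61, 61, 52, 52]
t=11: [15, 15, 29, 29]
t=12: [55, 55, 76, 76]
t=13: [29, 29, 33, 33]
t=14: [88, 88, 91, 91]
t=15: [74, 74, 78, 78]
t=16: [33, 33, 39, 39]
t=17: [88, 88, 79, 79]
t=18: [65, 65, 51, 51]
t=19: [12, 12, 30, 30]
t=20: [49, 49, 76, 76]
t=21: [42, 42, 38, 38]
t=22: [69, 69, 75, 75]
t=23: [19, 19, 28, 28]
t=24: [63, 63, 77, 77]
t=25: [12, 12, 30, 30]

Answer: x_2(941) = 28
Key observation: The state at step 19, [12, 12, 30, 30], reappears at step 25: the system is in a cycle of period 6 from step 19 on.  Therefore the state at step 941 equals the state at step 19 + ((941 - 19) mod 6) = 23, which is [19, 19, 28, 28].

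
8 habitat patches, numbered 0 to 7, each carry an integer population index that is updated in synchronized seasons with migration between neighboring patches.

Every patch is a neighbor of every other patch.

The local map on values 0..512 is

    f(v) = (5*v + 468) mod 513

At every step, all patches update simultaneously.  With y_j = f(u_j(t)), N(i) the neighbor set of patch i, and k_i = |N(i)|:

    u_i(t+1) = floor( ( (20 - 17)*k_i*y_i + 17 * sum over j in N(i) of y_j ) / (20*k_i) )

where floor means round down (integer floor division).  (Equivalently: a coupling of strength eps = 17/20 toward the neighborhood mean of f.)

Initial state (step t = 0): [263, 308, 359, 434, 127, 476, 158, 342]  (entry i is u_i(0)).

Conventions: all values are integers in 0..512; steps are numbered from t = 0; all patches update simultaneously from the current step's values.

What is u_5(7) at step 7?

Simulating step by step:
t=0: [263, 308, 359, 434, 127, 476, 158, 342]
t=1: [215, 221, 214, 210, 210, 216, 214, 211]
t=2: [310, 310, 324, 323, 323, 310, 324, 324]
t=3: [208, 208, 196, 196, 196, 208, 196, 196]
t=4: [445, 445, 443, 443, 443, 445, 443, 443]
t=5: [121, 121, 121, 121, 121, 121, 121, 121]
t=6: [47, 47, 47, 47, 47, 47, 47, 47]
t=7: [190, 190, 190, 190, 190, 190, 190, 190]

Answer: u_5(7) = 190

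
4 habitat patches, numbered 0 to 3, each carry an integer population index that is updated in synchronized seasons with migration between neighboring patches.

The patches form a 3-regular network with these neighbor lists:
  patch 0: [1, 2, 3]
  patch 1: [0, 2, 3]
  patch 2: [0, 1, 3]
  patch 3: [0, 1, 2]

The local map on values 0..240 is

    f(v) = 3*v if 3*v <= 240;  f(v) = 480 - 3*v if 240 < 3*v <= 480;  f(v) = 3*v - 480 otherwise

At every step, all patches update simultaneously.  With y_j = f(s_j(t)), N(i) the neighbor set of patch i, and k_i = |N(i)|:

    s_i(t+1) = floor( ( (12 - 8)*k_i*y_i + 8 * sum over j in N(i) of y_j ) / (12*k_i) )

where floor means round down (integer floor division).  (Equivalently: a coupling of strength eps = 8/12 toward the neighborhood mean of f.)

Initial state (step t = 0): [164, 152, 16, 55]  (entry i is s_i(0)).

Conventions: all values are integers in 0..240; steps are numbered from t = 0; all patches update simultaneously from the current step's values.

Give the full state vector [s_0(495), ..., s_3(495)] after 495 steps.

Answer: [102, 102, 102, 102]
Key observation: The state at step 8, [174, 174, 174, 174], reappears at step 12: the system is in a cycle of period 4 from step 8 on.  Therefore the state at step 495 equals the state at step 8 + ((495 - 8) mod 4) = 11, which is [102, 102, 102, 102].

Derivation:
t=0: [164, 152, 16, 55]
t=1: [56, 58, 60, 73]
t=2: [183, 184, 184, 189]
t=3: [74, 74, 74, 76]
t=4: [223, 223, 223, 224]
t=5: [189, 189, 189, 190]
t=6: [87, 87, 87, 88]
t=7: [218, 218, 218, 218]
t=8: [174, 174, 174, 174]
t=9: [42, 42, 42, 42]
t=10: [126, 126, 126, 126]
t=11: [102, 102, 102, 102]
t=12: [174, 174, 174, 174]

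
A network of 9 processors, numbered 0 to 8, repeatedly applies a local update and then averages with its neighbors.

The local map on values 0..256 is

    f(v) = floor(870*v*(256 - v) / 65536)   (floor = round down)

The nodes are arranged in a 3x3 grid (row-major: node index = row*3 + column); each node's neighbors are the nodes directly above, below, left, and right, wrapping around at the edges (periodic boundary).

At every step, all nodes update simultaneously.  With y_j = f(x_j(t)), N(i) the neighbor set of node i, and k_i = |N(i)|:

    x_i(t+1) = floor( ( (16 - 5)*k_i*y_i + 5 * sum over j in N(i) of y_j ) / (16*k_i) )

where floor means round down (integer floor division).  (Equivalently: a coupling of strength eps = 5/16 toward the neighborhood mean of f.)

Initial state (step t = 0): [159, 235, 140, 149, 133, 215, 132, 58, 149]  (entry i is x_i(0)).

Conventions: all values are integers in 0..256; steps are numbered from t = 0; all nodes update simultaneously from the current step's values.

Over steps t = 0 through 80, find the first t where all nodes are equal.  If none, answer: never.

Answer: 13
Key observation: Synchronization is absorbing here: once all nodes are equal they stay equal, and step 13 is the first all-equal step.

Derivation:
t=0: [159, 235, 140, 149, 133, 215, 132, 58, 149]  (not all equal)
t=1: [195, 106, 194, 204, 191, 147, 209, 159, 199]  (not all equal)
t=2: [157, 198, 166, 148, 172, 193, 140, 191, 158]  (not all equal)
t=3: [202, 163, 192, 206, 185, 173, 209, 172, 198]  (not all equal)
t=4: [148, 190, 165, 143, 175, 179, 138, 182, 157]  (not all equal)
t=5: [207, 174, 196, 209, 187, 188, 211, 183, 202]  (not all equal)
t=6: [139, 179, 156, 136, 169, 163, 132, 170, 148]  (not all equal)
t=7: [212, 188, 205, 213, 196, 203, 214, 196, 209]  (not all equal)
t=8: [127, 160, 138, 125, 153, 140, 123, 152, 132]  (not all equal)
t=9: [215, 206, 215, 216, 209, 214, 216, 209, 216]  (not all equal)
t=10: [118, 132, 118, 115, 128, 118, 115, 127, 115]  (not all equal)
t=11: [215, 216, 216, 215, 216, 215, 215, 216, 215]  (not all equal)
t=12: [116, 114, 114, 116, 114, 116, 116, 114, 116]  (not all equal)
t=13: [214, 214, 214, 214, 214, 214, 214, 214, 214]  (all equal)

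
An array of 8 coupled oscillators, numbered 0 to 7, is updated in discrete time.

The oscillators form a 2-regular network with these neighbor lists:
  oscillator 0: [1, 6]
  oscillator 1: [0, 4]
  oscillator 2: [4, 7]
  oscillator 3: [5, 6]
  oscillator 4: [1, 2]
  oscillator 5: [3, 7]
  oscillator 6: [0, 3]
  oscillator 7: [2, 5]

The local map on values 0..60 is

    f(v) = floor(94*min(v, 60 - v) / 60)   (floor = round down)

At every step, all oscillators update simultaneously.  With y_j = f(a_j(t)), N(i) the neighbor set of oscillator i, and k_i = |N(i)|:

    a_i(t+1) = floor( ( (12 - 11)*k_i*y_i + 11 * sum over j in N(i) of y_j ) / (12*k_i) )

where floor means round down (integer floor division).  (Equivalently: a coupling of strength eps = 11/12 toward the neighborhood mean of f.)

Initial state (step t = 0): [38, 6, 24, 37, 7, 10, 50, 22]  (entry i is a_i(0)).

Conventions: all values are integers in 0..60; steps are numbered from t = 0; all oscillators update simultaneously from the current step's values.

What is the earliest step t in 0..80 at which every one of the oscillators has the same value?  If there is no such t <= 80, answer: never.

Answer: 36
Key observation: Synchronization is absorbing here: once all oscillators are equal they stay equal, and step 36 is the first all-equal step.

Derivation:
t=0: [38, 6, 24, 37, 7, 10, 50, 22]  (not all equal)
t=1: [13, 20, 23, 16, 21, 33, 33, 26]  (not all equal)
t=2: [35, 26, 36, 40, 33, 33, 24, 39]  (not all equal)
t=3: [38, 40, 37, 38, 38, 32, 35, 38]  (not all equal)
t=4: [34, 33, 34, 40, 33, 34, 34, 39]  (not all equal)
t=5: [40, 41, 37, 39, 41, 32, 35, 39]  (not all equal)
t=6: [33, 29, 30, 40, 32, 32, 32, 38]  (not all equal)
t=7: [43, 42, 39, 42, 45, 33, 37, 44]  (not all equal)
t=8: [31, 24, 24, 38, 29, 27, 27, 36]  (not all equal)
t=9: [39, 44, 40, 41, 37, 36, 39, 39]  (not all equal)
t=10: [28, 33, 33, 34, 28, 31, 30, 33]  (not all equal)
t=11: [44, 42, 42, 45, 42, 41, 41, 43]  (not all equal)
t=12: [28, 26, 27, 28, 28, 24, 24, 28]  (not all equal)
t=13: [38, 42, 42, 37, 41, 42, 42, 39]  (not all equal)
t=14: [28, 31, 30, 28, 28, 33, 34, 28]  (not all equal)
t=15: [42, 43, 43, 41, 45, 42, 42, 44]  (not all equal)
t=16: [27, 25, 24, 28, 25, 27, 28, 26]  (not all equal)
t=17: [41, 40, 39, 42, 38, 41, 42, 39]  (not all equal)
t=18: [29, 31, 32, 28, 31, 29, 28, 30]  (not all equal)
t=19: [44, 45, 45, 43, 44, 45, 43, 44]  (not all equal)
t=20: [24, 24, 24, 24, 23, 25, 25, 23]  (not all equal)
t=21: [37, 36, 36, 38, 36, 36, 37, 37]  (not all equal)
t=22: [36, 36, 36, 36, 37, 35, 35, 36]  (not all equal)
t=23: [37, 36, 36, 38, 36, 37, 37, 37]  (not all equal)
t=24: [36, 36, 36, 35, 37, 35, 35, 36]  (not all equal)
t=25: [37, 36, 36, 39, 36, 38, 38, 37]  (not all equal)
t=26: [35, 36, 36, 33, 37, 34, 34, 35]  (not all equal)
t=27: [38, 37, 37, 40, 36, 40, 40, 38]  (not all equal)
t=28: [33, 35, 35, 31, 36, 32, 32, 33]  (not all equal)
t=29: [41, 39, 39, 43, 38, 43, 43, 41]  (not all equal)
t=30: [29, 31, 31, 26, 32, 27, 27, 29]  (not all equal)
t=31: [43, 44, 44, 41, 44, 42, 42, 43]  (not all equal)
t=32: [26, 25, 25, 28, 25, 27, 27, 26]  (not all equal)
t=33: [40, 39, 39, 42, 39, 41, 41, 40]  (not all equal)
t=34: [30, 31, 31, 28, 32, 29, 29, 30]  (not all equal)
t=35: [45, 45, 45, 44, 44, 45, 45, 45]  (not all equal)
t=36: [23, 23, 23, 23, 23, 23, 23, 23]  (all equal)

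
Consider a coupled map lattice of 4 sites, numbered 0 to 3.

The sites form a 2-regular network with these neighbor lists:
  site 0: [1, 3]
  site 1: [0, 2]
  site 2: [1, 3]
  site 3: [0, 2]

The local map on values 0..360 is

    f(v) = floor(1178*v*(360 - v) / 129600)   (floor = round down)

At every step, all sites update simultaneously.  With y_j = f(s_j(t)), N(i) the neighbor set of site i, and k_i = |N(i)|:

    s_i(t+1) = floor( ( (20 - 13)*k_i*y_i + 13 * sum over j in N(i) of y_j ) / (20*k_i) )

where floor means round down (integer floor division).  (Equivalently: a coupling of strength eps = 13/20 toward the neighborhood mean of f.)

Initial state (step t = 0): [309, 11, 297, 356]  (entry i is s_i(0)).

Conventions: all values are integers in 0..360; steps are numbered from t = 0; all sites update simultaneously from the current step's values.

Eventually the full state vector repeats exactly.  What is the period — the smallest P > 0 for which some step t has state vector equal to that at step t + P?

Answer: 2
Key observation: The state at step 7, [294, 294, 294, 294], reappears at step 9 — and no state repeats earlier — so the cycle the system enters has period 2.

Derivation:
t=0: [309, 11, 297, 356]
t=1: [65, 113, 74, 105]
t=2: [222, 207, 228, 204]
t=3: [284, 279, 282, 280]
t=4: [201, 200, 202, 199]
t=5: [290, 290, 290, 290]
t=6: [184, 184, 184, 184]
t=7: [294, 294, 294, 294]
t=8: [176, 176, 176, 176]
t=9: [294, 294, 294, 294]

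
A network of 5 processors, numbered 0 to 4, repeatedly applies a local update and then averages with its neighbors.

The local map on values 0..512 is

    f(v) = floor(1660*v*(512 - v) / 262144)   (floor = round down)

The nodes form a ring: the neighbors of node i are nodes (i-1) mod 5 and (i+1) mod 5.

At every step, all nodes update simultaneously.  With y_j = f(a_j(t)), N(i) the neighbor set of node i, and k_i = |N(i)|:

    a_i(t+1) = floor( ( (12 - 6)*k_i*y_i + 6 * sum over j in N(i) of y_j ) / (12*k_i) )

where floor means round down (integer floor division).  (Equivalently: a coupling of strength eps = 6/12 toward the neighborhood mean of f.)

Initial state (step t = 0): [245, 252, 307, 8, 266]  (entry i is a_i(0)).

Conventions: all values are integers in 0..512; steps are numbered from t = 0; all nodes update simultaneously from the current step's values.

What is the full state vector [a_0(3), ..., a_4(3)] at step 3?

Simulating step by step:
t=0: [245, 252, 307, 8, 266]
t=1: [414, 410, 308, 215, 316]
t=2: [292, 295, 365, 399, 361]
t=3: [390, 388, 342, 313, 345]

Answer: [390, 388, 342, 313, 345]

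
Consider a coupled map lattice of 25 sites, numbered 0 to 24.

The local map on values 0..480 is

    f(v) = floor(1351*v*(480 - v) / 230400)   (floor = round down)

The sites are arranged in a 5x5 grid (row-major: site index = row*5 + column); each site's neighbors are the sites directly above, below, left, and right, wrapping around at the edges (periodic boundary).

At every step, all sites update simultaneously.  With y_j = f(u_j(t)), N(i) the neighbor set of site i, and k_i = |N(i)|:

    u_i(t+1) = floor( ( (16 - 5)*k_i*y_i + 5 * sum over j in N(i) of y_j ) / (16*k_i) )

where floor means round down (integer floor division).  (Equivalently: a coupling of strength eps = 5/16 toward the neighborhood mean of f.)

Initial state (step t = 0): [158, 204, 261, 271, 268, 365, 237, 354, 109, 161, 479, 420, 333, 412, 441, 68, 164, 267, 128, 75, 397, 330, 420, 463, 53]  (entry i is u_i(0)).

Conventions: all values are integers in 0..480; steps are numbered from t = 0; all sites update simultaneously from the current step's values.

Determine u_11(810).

Simulating step by step:
t=0: [158, 204, 261, 271, 268, 365, 237, 354, 109, 161, 479, 420, 333, 412, 441, 68, 164, 267, 128, 75, 397, 330, 420, 463, 53]
t=1: [290, 325, 313, 302, 311, 242, 308, 272, 245, 278, 52, 173, 268, 182, 119, 165, 281, 307, 237, 173, 201, 275, 179, 99, 149]
t=2: [321, 301, 308, 308, 309, 317, 312, 328, 332, 322, 183, 299, 328, 316, 257, 294, 322, 316, 322, 306, 322, 325, 307, 250, 289]
t=3: [301, 311, 309, 310, 308, 303, 306, 294, 291, 301, 318, 312, 295, 303, 327, 315, 301, 301, 302, 314, 301, 298, 311, 328, 320]
t=4: [313, 309, 309, 308, 309, 313, 312, 318, 319, 313, 302, 308, 318, 313, 298, 305, 313, 314, 312, 304, 313, 315, 308, 297, 301]
t=5: [306, 308, 308, 309, 309, 306, 306, 302, 302, 306, 313, 309, 303, 306, 315, 311, 306, 305, 308, 313, 307, 305, 309, 315, 313]
t=6: [311, 310, 310, 309, 309, 311, 311, 314, 314, 311, 306, 309, 313, 311, 305, 308, 311, 311, 309, 306, 310, 311, 309, 305, 306]
t=7: [308, 308, 308, 308, 309, 308, 307, 305, 305, 308, 311, 308, 306, 308, 311, 310, 308, 308, 309, 311, 309, 308, 309, 311, 311]
t=8: [309, 310, 310, 309, 309, 309, 310, 311, 311, 309, 308, 310, 311, 310, 308, 308, 309, 310, 309, 308, 309, 309, 309, 308, 308]
t=9: [309, 309, 308, 309, 309, 309, 308, 308, 308, 309, 309, 309, 308, 308, 309, 309, 309, 308, 309, 309, 309, 309, 309, 309, 309]
t=10: [309, 309, 309, 309, 309, 309, 309, 310, 309, 309, 309, 309, 309, 309, 309, 309, 309, 309, 309, 309, 309, 309, 309, 309, 309]
t=11: [309, 309, 309, 309, 309, 309, 309, 309, 309, 309, 309, 309, 309, 309, 309, 309, 309, 309, 309, 309, 309, 309, 309, 309, 309]
t=12: [309, 309, 309, 309, 309, 309, 309, 309, 309, 309, 309, 309, 309, 309, 309, 309, 309, 309, 309, 309, 309, 309, 309, 309, 309]

Answer: u_11(810) = 309
Key observation: The state at step 11, [309, 309, 309, 309, 309, 309, 309, 309, 309, 309, 309, 309, 309, 309, 309, 309, 309, 309, 309, 309, 309, 309, 309, 309, 309], reappears at step 12: the system is in a cycle of period 1 from step 11 on.  Therefore the state at step 810 equals the state at step 11 + ((810 - 11) mod 1) = 11, which is [309, 309, 309, 309, 309, 309, 309, 309, 309, 309, 309, 309, 309, 309, 309, 309, 309, 309, 309, 309, 309, 309, 309, 309, 309].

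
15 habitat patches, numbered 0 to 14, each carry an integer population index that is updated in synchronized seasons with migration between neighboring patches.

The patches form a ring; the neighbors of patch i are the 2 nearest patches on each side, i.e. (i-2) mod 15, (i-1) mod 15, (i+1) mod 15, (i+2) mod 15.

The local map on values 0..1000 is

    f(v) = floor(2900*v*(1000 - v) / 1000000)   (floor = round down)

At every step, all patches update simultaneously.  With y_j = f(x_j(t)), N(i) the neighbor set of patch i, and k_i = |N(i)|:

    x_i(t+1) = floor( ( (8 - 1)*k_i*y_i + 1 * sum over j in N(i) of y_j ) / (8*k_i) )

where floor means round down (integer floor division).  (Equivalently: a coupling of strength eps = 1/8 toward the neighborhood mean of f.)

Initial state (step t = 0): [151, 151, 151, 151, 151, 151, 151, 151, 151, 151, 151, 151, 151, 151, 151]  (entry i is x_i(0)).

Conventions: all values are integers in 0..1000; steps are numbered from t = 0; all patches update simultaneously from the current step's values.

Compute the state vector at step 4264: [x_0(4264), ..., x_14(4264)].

Answer: [657, 657, 657, 657, 657, 657, 657, 657, 657, 657, 657, 657, 657, 657, 657]
Key observation: The state at step 22, [657, 657, 657, 657, 657, 657, 657, 657, 657, 657, 657, 657, 657, 657, 657], reappears at step 24: the system is in a cycle of period 2 from step 22 on.  Therefore the state at step 4264 equals the state at step 22 + ((4264 - 22) mod 2) = 22, which is [657, 657, 657, 657, 657, 657, 657, 657, 657, 657, 657, 657, 657, 657, 657].

Derivation:
t=0: [151, 151, 151, 151, 151, 151, 151, 151, 151, 151, 151, 151, 151, 151, 151]
t=1: [371, 371, 371, 371, 371, 371, 371, 371, 371, 371, 371, 371, 371, 371, 371]
t=2: [676, 676, 676, 676, 676, 676, 676, 676, 676, 676, 676, 676, 676, 676, 676]
t=3: [635, 635, 635, 635, 635, 635, 635, 635, 635, 635, 635, 635, 635, 635, 635]
t=4: [672, 672, 672, 672, 672, 672, 672, 672, 672, 672, 672, 672, 672, 672, 672]
t=5: [639, 639, 639, 639, 639, 639, 639, 639, 639, 639, 639, 639, 639, 639, 639]
t=6: [668, 668, 668, 668, 668, 668, 668, 668, 668, 668, 668, 668, 668, 668, 668]
t=7: [643, 643, 643, 643, 643, 643, 643, 643, 643, 643, 643, 643, 643, 643, 643]
t=8: [665, 665, 665, 665, 665, 665, 665, 665, 665, 665, 665, 665, 665, 665, 665]
t=9: [646, 646, 646, 646, 646, 646, 646, 646, 646, 646, 646, 646, 646, 646, 646]
t=10: [663, 663, 663, 663, 663, 663, 663, 663, 663, 663, 663, 663, 663, 663, 663]
t=11: [647, 647, 647, 647, 647, 647, 647, 647, 647, 647, 647, 647, 647, 647, 647]
t=12: [662, 662, 662, 662, 662, 662, 662, 662, 662, 662, 662, 662, 662, 662, 662]
t=13: [648, 648, 648, 648, 648, 648, 648, 648, 648, 648, 648, 648, 648, 648, 648]
t=14: [661, 661, 661, 661, 661, 661, 661, 661, 661, 661, 661, 661, 661, 661, 661]
t=15: [649, 649, 649, 649, 649, 649, 649, 649, 649, 649, 649, 649, 649, 649, 649]
t=16: [660, 660, 660, 660, 660, 660, 660, 660, 660, 660, 660, 660, 660, 660, 660]
t=17: [650, 650, 650, 650, 650, 650, 650, 650, 650, 650, 650, 650, 650, 650, 650]
t=18: [659, 659, 659, 659, 659, 659, 659, 659, 659, 659, 659, 659, 659, 659, 659]
t=19: [651, 651, 651, 651, 651, 651, 651, 651, 651, 651, 651, 651, 651, 651, 651]
t=20: [658, 658, 658, 658, 658, 658, 658, 658, 658, 658, 658, 658, 658, 658, 658]
t=21: [652, 652, 652, 652, 652, 652, 652, 652, 652, 652, 652, 652, 652, 652, 652]
t=22: [657, 657, 657, 657, 657, 657, 657, 657, 657, 657, 657, 657, 657, 657, 657]
t=23: [653, 653, 653, 653, 653, 653, 653, 653, 653, 653, 653, 653, 653, 653, 653]
t=24: [657, 657, 657, 657, 657, 657, 657, 657, 657, 657, 657, 657, 657, 657, 657]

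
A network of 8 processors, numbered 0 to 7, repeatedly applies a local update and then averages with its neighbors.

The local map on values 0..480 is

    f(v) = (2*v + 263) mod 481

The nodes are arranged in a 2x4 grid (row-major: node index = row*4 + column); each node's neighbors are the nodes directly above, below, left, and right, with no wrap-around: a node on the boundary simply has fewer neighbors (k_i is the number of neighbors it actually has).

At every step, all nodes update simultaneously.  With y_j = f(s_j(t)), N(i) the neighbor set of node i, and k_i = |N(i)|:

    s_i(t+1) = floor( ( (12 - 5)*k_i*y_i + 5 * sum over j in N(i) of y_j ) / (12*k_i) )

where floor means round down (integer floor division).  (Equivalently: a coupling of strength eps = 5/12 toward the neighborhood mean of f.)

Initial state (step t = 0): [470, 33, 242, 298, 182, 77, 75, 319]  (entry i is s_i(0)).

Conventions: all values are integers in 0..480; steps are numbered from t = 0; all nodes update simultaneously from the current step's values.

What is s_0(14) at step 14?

Simulating step by step:
t=0: [470, 33, 242, 298, 182, 77, 75, 319]
t=1: [239, 320, 310, 363, 222, 366, 394, 409]
t=2: [286, 342, 309, 124, 192, 121, 128, 93]
t=3: [338, 379, 307, 194, 175, 107, 143, 276]
t=4: [306, 219, 272, 251, 271, 314, 207, 244]
t=5: [343, 285, 287, 289, 356, 341, 254, 257]
t=6: [349, 384, 346, 345, 201, 361, 324, 308]
t=7: [332, 175, 411, 457, 212, 108, 375, 420]
t=8: [330, 222, 127, 180, 312, 333, 132, 137]
t=9: [389, 260, 78, 102, 422, 355, 101, 71]
t=10: [139, 246, 415, 444, 103, 133, 387, 430]
t=11: [189, 193, 151, 171, 296, 141, 90, 148]
t=12: [206, 140, 151, 106, 264, 174, 289, 163]
t=13: [190, 92, 173, 317, 248, 177, 254, 236]
t=14: [245, 319, 234, 322, 224, 220, 241, 295]

Answer: s_0(14) = 245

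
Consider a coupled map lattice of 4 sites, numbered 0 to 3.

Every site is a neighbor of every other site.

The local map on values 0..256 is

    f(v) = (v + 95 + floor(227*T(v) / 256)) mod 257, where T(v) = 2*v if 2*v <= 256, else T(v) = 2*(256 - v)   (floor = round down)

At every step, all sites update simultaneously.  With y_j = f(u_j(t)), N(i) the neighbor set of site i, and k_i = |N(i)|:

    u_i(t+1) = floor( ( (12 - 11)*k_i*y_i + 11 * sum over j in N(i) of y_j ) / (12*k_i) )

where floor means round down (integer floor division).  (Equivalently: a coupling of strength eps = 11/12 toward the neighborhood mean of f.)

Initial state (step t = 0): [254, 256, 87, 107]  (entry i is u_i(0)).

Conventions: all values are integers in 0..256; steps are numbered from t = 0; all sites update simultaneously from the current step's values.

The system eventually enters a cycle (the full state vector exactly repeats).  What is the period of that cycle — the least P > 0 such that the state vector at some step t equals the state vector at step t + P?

Answer: 2
Key observation: The state at step 12, [165, 165, 165, 165], reappears at step 14 — and no state repeats earlier — so the cycle the system enters has period 2.

Derivation:
t=0: [254, 256, 87, 107]
t=1: [101, 101, 105, 93]
t=2: [114, 114, 111, 119]
t=3: [155, 155, 157, 152]
t=4: [172, 172, 172, 171]
t=5: [158, 158, 158, 158]
t=6: [169, 169, 169, 169]
t=7: [161, 161, 161, 161]
t=8: [167, 167, 167, 167]
t=9: [162, 162, 162, 162]
t=10: [166, 166, 166, 166]
t=11: [163, 163, 163, 163]
t=12: [165, 165, 165, 165]
t=13: [164, 164, 164, 164]
t=14: [165, 165, 165, 165]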